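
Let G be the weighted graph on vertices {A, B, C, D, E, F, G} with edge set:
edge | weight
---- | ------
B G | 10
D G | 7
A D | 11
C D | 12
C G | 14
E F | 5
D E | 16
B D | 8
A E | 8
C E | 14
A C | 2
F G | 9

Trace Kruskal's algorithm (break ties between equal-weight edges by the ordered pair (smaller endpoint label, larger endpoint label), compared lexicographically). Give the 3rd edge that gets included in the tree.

Kruskal's algorithm — process edges by increasing weight (ties by edge label):
A C (2): add. Components now {A,C} {B} {D} {E} {F} {G}
E F (5): add. Components now {A,C} {B} {D} {E,F} {G}
D G (7): add. Components now {A,C} {B} {D,G} {E,F}
A E (8): add. Components now {A,C,E,F} {B} {D,G}
B D (8): add. Components now {A,C,E,F} {B,D,G}
F G (9): add. Components now {A,B,C,D,E,F,G}
The 3rd edge added is D G.

D-G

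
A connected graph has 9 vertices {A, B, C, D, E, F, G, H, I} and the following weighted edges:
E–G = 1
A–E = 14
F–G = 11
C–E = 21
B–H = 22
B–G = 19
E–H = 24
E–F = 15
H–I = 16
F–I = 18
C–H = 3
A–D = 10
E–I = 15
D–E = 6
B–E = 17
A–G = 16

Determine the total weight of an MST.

Grow the tree from D using Prim:
Step 1: cheapest edge leaving the tree is D–E (6); add E.
Step 2: cheapest edge leaving the tree is E–G (1); add G.
Step 3: cheapest edge leaving the tree is A–D (10); add A.
Step 4: cheapest edge leaving the tree is F–G (11); add F.
Step 5: cheapest edge leaving the tree is E–I (15); add I.
Step 6: cheapest edge leaving the tree is H–I (16); add H.
Step 7: cheapest edge leaving the tree is C–H (3); add C.
Step 8: cheapest edge leaving the tree is B–E (17); add B.
MST edges: D–E, E–G, A–D, F–G, E–I, H–I, C–H, B–E; total weight 6+1+10+11+15+16+3+17 = 79.

79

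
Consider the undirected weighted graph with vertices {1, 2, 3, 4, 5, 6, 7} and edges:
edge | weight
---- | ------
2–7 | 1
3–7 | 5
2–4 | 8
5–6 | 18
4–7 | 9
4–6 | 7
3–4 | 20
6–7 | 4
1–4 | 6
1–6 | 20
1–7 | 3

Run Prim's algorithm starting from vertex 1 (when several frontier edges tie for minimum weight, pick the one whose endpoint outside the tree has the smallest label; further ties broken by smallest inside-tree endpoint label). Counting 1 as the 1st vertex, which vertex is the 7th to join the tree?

Prim, starting at 1.
Step 1: frontier [1–7 3, 1–4 6, 1–6 20] → take 1–7 (3); add 7.
Step 2: frontier [1–4 6, 1–6 20, 2–7 1, 6–7 4, 3–7 5, 4–7 9] → take 2–7 (1); add 2.
Step 3: frontier [1–4 6, 1–6 20, 2–4 8, 6–7 4, 3–7 5, 4–7 9] → take 6–7 (4); add 6.
Step 4: frontier [1–4 6, 2–4 8, 4–6 7, 5–6 18, 3–7 5, 4–7 9] → take 3–7 (5); add 3.
Step 5: frontier [1–4 6, 2–4 8, 3–4 20, 4–6 7, 5–6 18, 4–7 9] → take 1–4 (6); add 4.
Step 6: frontier [5–6 18] → take 5–6 (18); add 5.
Vertex order: 1, 7, 2, 6, 3, 4, 5. The 7th vertex is 5.

5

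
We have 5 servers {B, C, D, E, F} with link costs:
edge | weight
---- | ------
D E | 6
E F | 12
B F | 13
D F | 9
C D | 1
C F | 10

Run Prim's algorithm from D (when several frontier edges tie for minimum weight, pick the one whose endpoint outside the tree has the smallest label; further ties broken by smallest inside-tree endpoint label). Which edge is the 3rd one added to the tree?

D-F

Prim's algorithm from D:
Step 1: cheapest edge leaving the tree is C D (1); add C.
Step 2: cheapest edge leaving the tree is D E (6); add E.
Step 3: cheapest edge leaving the tree is D F (9); add F.
Step 4: cheapest edge leaving the tree is B F (13); add B.
The 3rd edge added is D F.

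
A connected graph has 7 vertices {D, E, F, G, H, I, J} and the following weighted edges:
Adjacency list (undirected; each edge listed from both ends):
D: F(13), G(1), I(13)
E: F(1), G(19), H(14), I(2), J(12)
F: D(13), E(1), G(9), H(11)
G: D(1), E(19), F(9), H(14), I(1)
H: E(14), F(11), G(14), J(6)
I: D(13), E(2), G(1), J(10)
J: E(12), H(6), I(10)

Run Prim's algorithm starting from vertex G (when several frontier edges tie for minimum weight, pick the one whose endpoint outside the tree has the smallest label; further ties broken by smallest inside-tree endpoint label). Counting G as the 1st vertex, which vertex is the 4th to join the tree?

E

Grow the tree from G using Prim:
Step 1: frontier [D—G 1, G—I 1, F—G 9, G—H 14, E—G 19] → take D—G (1); add D.
Step 2: frontier [D—F 13, D—I 13, G—I 1, F—G 9, G—H 14, E—G 19] → take G—I (1); add I.
Step 3: frontier [D—F 13, F—G 9, G—H 14, E—G 19, E—I 2, I—J 10] → take E—I (2); add E.
Step 4: frontier [D—F 13, E—F 1, E—J 12, E—H 14, F—G 9, G—H 14, I—J 10] → take E—F (1); add F.
Step 5: frontier [E—J 12, E—H 14, F—H 11, G—H 14, I—J 10] → take I—J (10); add J.
Step 6: frontier [E—H 14, F—H 11, G—H 14, H—J 6] → take H—J (6); add H.
Vertex order: G, D, I, E, F, J, H. The 4th vertex is E.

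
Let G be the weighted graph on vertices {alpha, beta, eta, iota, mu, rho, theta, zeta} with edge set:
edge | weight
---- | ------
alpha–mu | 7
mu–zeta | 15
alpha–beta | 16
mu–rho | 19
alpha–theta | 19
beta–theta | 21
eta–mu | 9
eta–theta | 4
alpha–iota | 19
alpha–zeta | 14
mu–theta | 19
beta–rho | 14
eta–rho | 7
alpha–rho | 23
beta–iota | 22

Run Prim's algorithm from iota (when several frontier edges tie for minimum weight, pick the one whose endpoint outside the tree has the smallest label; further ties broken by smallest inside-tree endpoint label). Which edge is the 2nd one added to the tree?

alpha-mu

Prim's algorithm from iota:
Step 1: cheapest edge leaving the tree is alpha–iota (19); add alpha.
Step 2: cheapest edge leaving the tree is alpha–mu (7); add mu.
Step 3: cheapest edge leaving the tree is eta–mu (9); add eta.
Step 4: cheapest edge leaving the tree is eta–theta (4); add theta.
Step 5: cheapest edge leaving the tree is eta–rho (7); add rho.
Step 6: cheapest edge leaving the tree is beta–rho (14); add beta.
Step 7: cheapest edge leaving the tree is alpha–zeta (14); add zeta.
The 2nd edge added is alpha–mu.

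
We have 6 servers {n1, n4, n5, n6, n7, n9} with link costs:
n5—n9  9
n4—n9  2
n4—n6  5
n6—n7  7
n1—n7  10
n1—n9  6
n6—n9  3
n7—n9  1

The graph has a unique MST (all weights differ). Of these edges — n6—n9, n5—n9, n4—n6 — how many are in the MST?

Kruskal: consider edges lightest-first.
n7—n9 (1): add — endpoints in different components.
n4—n9 (2): add — endpoints in different components.
n6—n9 (3): add — endpoints in different components.
n4—n6 (5): skip — n6 and n4 already connected.
n1—n9 (6): add — endpoints in different components.
n6—n7 (7): skip — n6 and n7 already connected.
n5—n9 (9): add — endpoints in different components.
MST edge set: {n7—n9, n4—n9, n6—n9, n1—n9, n5—n9}.
Of the listed edges, {n6—n9, n5—n9} are in the MST → 2.

2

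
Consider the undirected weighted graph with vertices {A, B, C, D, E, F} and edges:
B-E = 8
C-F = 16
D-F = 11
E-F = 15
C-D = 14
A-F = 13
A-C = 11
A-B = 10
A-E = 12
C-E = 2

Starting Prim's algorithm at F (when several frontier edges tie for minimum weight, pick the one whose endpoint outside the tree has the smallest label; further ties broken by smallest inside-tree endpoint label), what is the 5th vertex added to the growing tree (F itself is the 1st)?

E

Prim, starting at F.
Step 1: frontier [D-F 11, A-F 13, E-F 15, C-F 16] → take D-F (11); add D.
Step 2: frontier [C-D 14, A-F 13, E-F 15, C-F 16] → take A-F (13); add A.
Step 3: frontier [A-B 10, A-C 11, A-E 12, C-D 14, E-F 15, C-F 16] → take A-B (10); add B.
Step 4: frontier [A-C 11, A-E 12, B-E 8, C-D 14, E-F 15, C-F 16] → take B-E (8); add E.
Step 5: frontier [A-C 11, C-D 14, C-E 2, C-F 16] → take C-E (2); add C.
Vertex order: F, D, A, B, E, C. The 5th vertex is E.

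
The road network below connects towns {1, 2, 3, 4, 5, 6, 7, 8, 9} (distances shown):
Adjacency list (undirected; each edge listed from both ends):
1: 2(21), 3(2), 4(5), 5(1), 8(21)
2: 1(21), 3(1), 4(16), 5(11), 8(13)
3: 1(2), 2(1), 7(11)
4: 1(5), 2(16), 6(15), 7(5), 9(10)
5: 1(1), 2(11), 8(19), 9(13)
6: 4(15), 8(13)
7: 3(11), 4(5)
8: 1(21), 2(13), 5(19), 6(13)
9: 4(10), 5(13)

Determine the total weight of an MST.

Grow the tree from 7 using Prim:
Step 1: cheapest edge leaving the tree is 4-7 (5); add 4.
Step 2: cheapest edge leaving the tree is 1-4 (5); add 1.
Step 3: cheapest edge leaving the tree is 1-5 (1); add 5.
Step 4: cheapest edge leaving the tree is 1-3 (2); add 3.
Step 5: cheapest edge leaving the tree is 2-3 (1); add 2.
Step 6: cheapest edge leaving the tree is 4-9 (10); add 9.
Step 7: cheapest edge leaving the tree is 2-8 (13); add 8.
Step 8: cheapest edge leaving the tree is 6-8 (13); add 6.
MST edges: 4-7, 1-4, 1-5, 1-3, 2-3, 4-9, 2-8, 6-8; total weight 5+5+1+2+1+10+13+13 = 50.

50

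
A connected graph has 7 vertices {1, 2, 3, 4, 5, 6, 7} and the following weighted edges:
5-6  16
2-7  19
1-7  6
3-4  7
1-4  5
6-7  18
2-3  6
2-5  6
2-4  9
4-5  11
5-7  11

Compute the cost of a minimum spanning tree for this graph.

Prim's algorithm from 2:
Step 1: cheapest edge leaving the tree is 2-3 (6); add 3.
Step 2: cheapest edge leaving the tree is 2-5 (6); add 5.
Step 3: cheapest edge leaving the tree is 3-4 (7); add 4.
Step 4: cheapest edge leaving the tree is 1-4 (5); add 1.
Step 5: cheapest edge leaving the tree is 1-7 (6); add 7.
Step 6: cheapest edge leaving the tree is 5-6 (16); add 6.
MST edges: 2-3, 2-5, 3-4, 1-4, 1-7, 5-6; total weight 6+6+7+5+6+16 = 46.

46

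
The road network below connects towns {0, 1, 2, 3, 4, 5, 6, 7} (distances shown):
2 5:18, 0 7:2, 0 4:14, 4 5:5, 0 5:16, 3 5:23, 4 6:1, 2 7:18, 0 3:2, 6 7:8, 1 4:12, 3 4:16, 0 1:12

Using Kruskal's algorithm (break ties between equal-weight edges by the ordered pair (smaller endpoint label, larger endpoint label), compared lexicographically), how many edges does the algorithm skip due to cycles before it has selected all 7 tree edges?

4

Kruskal: consider edges lightest-first.
4 6 (1): add — endpoints in different components.
0 3 (2): add — endpoints in different components.
0 7 (2): add — endpoints in different components.
4 5 (5): add — endpoints in different components.
6 7 (8): add — endpoints in different components.
0 1 (12): add — endpoints in different components.
1 4 (12): skip — 1 and 4 already connected.
0 4 (14): skip — 0 and 4 already connected.
0 5 (16): skip — 0 and 5 already connected.
3 4 (16): skip — 3 and 4 already connected.
2 5 (18): add — endpoints in different components.
Edges rejected before the tree was complete: 4.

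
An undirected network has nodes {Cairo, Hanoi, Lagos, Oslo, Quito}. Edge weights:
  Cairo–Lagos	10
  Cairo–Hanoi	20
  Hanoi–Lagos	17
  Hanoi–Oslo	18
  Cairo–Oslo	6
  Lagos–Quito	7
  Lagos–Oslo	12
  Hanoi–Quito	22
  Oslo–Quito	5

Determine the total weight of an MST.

Kruskal's algorithm — process edges by increasing weight (ties by edge label):
Oslo–Quito (5): add. Components now {Cairo} {Oslo,Quito} {Hanoi} {Lagos}
Cairo–Oslo (6): add. Components now {Cairo,Oslo,Quito} {Hanoi} {Lagos}
Lagos–Quito (7): add. Components now {Cairo,Lagos,Oslo,Quito} {Hanoi}
Cairo–Lagos (10): skip — Cairo and Lagos already connected.
Lagos–Oslo (12): skip — Lagos and Oslo already connected.
Hanoi–Lagos (17): add. Components now {Cairo,Hanoi,Lagos,Oslo,Quito}
MST edges: Oslo–Quito, Cairo–Oslo, Lagos–Quito, Hanoi–Lagos; total weight 5+6+7+17 = 35.

35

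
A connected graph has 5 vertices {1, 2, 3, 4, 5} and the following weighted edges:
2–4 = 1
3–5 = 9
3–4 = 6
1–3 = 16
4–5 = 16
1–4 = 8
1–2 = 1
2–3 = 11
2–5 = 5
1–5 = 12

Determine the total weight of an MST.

Grow the tree from 2 using Prim:
Step 1: frontier [1–2 1, 2–4 1, 2–5 5, 2–3 11] → take 1–2 (1); add 1.
Step 2: frontier [1–4 8, 1–5 12, 1–3 16, 2–4 1, 2–5 5, 2–3 11] → take 2–4 (1); add 4.
Step 3: frontier [1–5 12, 1–3 16, 2–5 5, 2–3 11, 3–4 6, 4–5 16] → take 2–5 (5); add 5.
Step 4: frontier [1–3 16, 2–3 11, 3–4 6, 3–5 9] → take 3–4 (6); add 3.
MST edges: 1–2, 2–4, 2–5, 3–4; total weight 1+1+5+6 = 13.

13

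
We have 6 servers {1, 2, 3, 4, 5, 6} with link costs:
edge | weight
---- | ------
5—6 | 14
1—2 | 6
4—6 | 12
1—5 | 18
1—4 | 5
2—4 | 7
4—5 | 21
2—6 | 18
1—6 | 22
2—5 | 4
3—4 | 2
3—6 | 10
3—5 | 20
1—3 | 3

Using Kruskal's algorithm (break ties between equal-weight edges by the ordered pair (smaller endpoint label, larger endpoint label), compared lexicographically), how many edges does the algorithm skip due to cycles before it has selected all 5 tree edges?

Sort edges by weight, then run Kruskal:
3—4 (2): add — endpoints in different components.
1—3 (3): add — endpoints in different components.
2—5 (4): add — endpoints in different components.
1—4 (5): skip — 1 and 4 already connected.
1—2 (6): add — endpoints in different components.
2—4 (7): skip — 2 and 4 already connected.
3—6 (10): add — endpoints in different components.
Edges rejected before the tree was complete: 2.

2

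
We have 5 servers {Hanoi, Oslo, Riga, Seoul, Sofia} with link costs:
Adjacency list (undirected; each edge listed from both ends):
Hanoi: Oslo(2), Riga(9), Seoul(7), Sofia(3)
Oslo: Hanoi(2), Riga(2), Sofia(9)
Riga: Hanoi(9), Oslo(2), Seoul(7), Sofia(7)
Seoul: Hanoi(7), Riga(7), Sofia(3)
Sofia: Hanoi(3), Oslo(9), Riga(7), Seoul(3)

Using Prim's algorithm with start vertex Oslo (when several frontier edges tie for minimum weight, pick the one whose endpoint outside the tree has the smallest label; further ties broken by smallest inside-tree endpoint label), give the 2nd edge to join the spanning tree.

Oslo-Riga

Prim, starting at Oslo.
Step 1: cheapest edge leaving the tree is Hanoi—Oslo (2); add Hanoi.
Step 2: cheapest edge leaving the tree is Oslo—Riga (2); add Riga.
Step 3: cheapest edge leaving the tree is Hanoi—Sofia (3); add Sofia.
Step 4: cheapest edge leaving the tree is Seoul—Sofia (3); add Seoul.
The 2nd edge added is Oslo—Riga.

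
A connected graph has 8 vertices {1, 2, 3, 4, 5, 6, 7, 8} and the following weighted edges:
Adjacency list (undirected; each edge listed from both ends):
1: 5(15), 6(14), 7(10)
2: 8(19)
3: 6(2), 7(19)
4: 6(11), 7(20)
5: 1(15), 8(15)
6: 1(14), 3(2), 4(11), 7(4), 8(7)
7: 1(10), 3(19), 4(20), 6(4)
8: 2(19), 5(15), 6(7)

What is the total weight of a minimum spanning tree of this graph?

Kruskal's algorithm — process edges by increasing weight (ties by edge label):
3-6 (2): add — endpoints in different components.
6-7 (4): add — endpoints in different components.
6-8 (7): add — endpoints in different components.
1-7 (10): add — endpoints in different components.
4-6 (11): add — endpoints in different components.
1-6 (14): skip — 1 and 6 already connected.
1-5 (15): add — endpoints in different components.
5-8 (15): skip — 5 and 8 already connected.
2-8 (19): add — endpoints in different components.
MST edges: 3-6, 6-7, 6-8, 1-7, 4-6, 1-5, 2-8; total weight 2+4+7+10+11+15+19 = 68.

68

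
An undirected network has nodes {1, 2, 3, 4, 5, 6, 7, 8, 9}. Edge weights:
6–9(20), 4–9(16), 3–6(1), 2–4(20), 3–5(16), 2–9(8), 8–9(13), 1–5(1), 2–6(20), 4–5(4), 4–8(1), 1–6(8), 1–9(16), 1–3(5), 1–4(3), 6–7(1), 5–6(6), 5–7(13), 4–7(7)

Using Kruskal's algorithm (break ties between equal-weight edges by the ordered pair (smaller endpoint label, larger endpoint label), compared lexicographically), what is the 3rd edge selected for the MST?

4-8

Kruskal's algorithm — process edges by increasing weight (ties by edge label):
1–5 (1): add — endpoints in different components.
3–6 (1): add — endpoints in different components.
4–8 (1): add — endpoints in different components.
6–7 (1): add — endpoints in different components.
1–4 (3): add — endpoints in different components.
4–5 (4): skip — 4 and 5 already connected.
1–3 (5): add — endpoints in different components.
5–6 (6): skip — 5 and 6 already connected.
4–7 (7): skip — 4 and 7 already connected.
1–6 (8): skip — 1 and 6 already connected.
2–9 (8): add — endpoints in different components.
5–7 (13): skip — 5 and 7 already connected.
8–9 (13): add — endpoints in different components.
The 3rd edge added is 4–8.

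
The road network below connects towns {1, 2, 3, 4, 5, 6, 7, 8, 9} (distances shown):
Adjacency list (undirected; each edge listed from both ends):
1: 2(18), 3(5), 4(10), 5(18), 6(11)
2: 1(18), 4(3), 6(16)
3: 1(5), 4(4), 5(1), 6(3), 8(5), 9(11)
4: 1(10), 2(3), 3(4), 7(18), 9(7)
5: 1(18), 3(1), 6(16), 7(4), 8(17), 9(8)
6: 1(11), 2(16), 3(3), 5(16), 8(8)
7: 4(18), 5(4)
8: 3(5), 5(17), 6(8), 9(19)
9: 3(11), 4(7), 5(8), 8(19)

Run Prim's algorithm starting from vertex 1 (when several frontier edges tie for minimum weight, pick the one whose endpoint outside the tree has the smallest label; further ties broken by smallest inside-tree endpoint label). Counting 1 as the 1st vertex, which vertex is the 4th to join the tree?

Prim, starting at 1.
Step 1: cheapest edge leaving the tree is 1-3 (5); add 3.
Step 2: cheapest edge leaving the tree is 3-5 (1); add 5.
Step 3: cheapest edge leaving the tree is 3-6 (3); add 6.
Step 4: cheapest edge leaving the tree is 3-4 (4); add 4.
Step 5: cheapest edge leaving the tree is 2-4 (3); add 2.
Step 6: cheapest edge leaving the tree is 5-7 (4); add 7.
Step 7: cheapest edge leaving the tree is 3-8 (5); add 8.
Step 8: cheapest edge leaving the tree is 4-9 (7); add 9.
Vertex order: 1, 3, 5, 6, 4, 2, 7, 8, 9. The 4th vertex is 6.

6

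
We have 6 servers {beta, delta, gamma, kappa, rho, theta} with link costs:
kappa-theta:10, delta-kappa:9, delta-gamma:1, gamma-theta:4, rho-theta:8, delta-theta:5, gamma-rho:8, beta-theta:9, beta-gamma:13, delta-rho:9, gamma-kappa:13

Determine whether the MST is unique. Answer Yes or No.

No

Kruskal: consider edges lightest-first.
delta-gamma (1): add. Components now {theta} {delta,gamma} {beta} {kappa} {rho}
gamma-theta (4): add. Components now {delta,gamma,theta} {beta} {kappa} {rho}
delta-theta (5): skip — theta and delta already connected.
gamma-rho (8): add. Components now {delta,gamma,rho,theta} {beta} {kappa}
rho-theta (8): skip — theta and rho already connected.
beta-theta (9): add. Components now {beta,delta,gamma,rho,theta} {kappa}
delta-kappa (9): add. Components now {beta,delta,gamma,kappa,rho,theta}
Non-tree edge rho-theta has weight 8, equal to the heaviest edge on its tree cycle — swapping gives another MST of the same weight. Not unique.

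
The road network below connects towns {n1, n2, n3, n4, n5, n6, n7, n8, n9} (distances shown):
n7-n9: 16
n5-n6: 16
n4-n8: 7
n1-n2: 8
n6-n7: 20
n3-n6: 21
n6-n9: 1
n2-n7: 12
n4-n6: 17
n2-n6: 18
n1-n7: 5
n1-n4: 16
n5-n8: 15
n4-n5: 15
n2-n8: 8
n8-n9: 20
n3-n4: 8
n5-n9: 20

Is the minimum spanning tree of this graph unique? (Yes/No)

No

Kruskal: consider edges lightest-first.
n6-n9 (1): add — endpoints in different components.
n1-n7 (5): add — endpoints in different components.
n4-n8 (7): add — endpoints in different components.
n1-n2 (8): add — endpoints in different components.
n2-n8 (8): add — endpoints in different components.
n3-n4 (8): add — endpoints in different components.
n2-n7 (12): skip — n7 and n2 already connected.
n4-n5 (15): add — endpoints in different components.
n5-n8 (15): skip — n8 and n5 already connected.
n1-n4 (16): skip — n4 and n1 already connected.
n5-n6 (16): add — endpoints in different components.
Non-tree edge n5-n8 has weight 15, equal to the heaviest edge on its tree cycle — swapping gives another MST of the same weight. Not unique.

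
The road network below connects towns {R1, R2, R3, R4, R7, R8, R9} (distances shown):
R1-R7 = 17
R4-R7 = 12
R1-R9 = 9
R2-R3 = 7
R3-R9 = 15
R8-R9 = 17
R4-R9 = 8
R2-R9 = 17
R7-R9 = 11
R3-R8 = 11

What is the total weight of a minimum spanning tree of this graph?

Kruskal: consider edges lightest-first.
R2-R3 (7): add. Components now {R9} {R8} {R7} {R2,R3} {R1} {R4}
R4-R9 (8): add. Components now {R4,R9} {R8} {R7} {R2,R3} {R1}
R1-R9 (9): add. Components now {R1,R4,R9} {R8} {R7} {R2,R3}
R3-R8 (11): add. Components now {R1,R4,R9} {R2,R3,R8} {R7}
R7-R9 (11): add. Components now {R1,R4,R7,R9} {R2,R3,R8}
R4-R7 (12): skip — R7 and R4 already connected.
R3-R9 (15): add. Components now {R1,R2,R3,R4,R7,R8,R9}
MST edges: R2-R3, R4-R9, R1-R9, R3-R8, R7-R9, R3-R9; total weight 7+8+9+11+11+15 = 61.

61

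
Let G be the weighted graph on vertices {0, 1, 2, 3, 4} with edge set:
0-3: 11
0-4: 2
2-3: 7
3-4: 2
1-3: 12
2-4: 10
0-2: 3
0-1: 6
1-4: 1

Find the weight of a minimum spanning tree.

8

Prim, starting at 4.
Step 1: frontier [1-4 1, 0-4 2, 3-4 2, 2-4 10] → take 1-4 (1); add 1.
Step 2: frontier [0-1 6, 1-3 12, 0-4 2, 3-4 2, 2-4 10] → take 0-4 (2); add 0.
Step 3: frontier [0-2 3, 0-3 11, 1-3 12, 3-4 2, 2-4 10] → take 3-4 (2); add 3.
Step 4: frontier [0-2 3, 2-3 7, 2-4 10] → take 0-2 (3); add 2.
MST edges: 1-4, 0-4, 3-4, 0-2; total weight 1+2+2+3 = 8.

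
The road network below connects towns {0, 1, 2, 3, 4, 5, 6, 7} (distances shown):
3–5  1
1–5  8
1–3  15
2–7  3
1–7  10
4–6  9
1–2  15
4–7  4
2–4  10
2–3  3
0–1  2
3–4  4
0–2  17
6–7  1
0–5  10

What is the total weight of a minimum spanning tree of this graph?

Prim, starting at 0.
Step 1: cheapest edge leaving the tree is 0–1 (2); add 1.
Step 2: cheapest edge leaving the tree is 1–5 (8); add 5.
Step 3: cheapest edge leaving the tree is 3–5 (1); add 3.
Step 4: cheapest edge leaving the tree is 2–3 (3); add 2.
Step 5: cheapest edge leaving the tree is 2–7 (3); add 7.
Step 6: cheapest edge leaving the tree is 6–7 (1); add 6.
Step 7: cheapest edge leaving the tree is 3–4 (4); add 4.
MST edges: 0–1, 1–5, 3–5, 2–3, 2–7, 6–7, 3–4; total weight 2+8+1+3+3+1+4 = 22.

22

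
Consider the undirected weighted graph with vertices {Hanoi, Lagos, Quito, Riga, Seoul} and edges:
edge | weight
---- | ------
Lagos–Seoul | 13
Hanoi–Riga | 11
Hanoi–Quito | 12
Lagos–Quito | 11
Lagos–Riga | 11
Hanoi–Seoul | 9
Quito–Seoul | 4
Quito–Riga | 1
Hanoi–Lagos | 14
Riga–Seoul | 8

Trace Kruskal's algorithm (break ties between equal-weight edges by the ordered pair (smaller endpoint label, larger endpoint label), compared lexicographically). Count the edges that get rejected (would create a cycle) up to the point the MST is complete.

2

Kruskal's algorithm — process edges by increasing weight (ties by edge label):
Quito–Riga (1): add — endpoints in different components.
Quito–Seoul (4): add — endpoints in different components.
Riga–Seoul (8): skip — Seoul and Riga already connected.
Hanoi–Seoul (9): add — endpoints in different components.
Hanoi–Riga (11): skip — Riga and Hanoi already connected.
Lagos–Quito (11): add — endpoints in different components.
Edges rejected before the tree was complete: 2.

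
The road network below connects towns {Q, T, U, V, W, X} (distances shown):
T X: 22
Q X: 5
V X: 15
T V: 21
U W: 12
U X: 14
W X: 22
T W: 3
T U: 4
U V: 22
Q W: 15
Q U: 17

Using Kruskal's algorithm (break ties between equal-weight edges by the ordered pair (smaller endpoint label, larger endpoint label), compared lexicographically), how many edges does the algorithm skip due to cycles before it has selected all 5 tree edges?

2

Kruskal: consider edges lightest-first.
T W (3): add — endpoints in different components.
T U (4): add — endpoints in different components.
Q X (5): add — endpoints in different components.
U W (12): skip — U and W already connected.
U X (14): add — endpoints in different components.
Q W (15): skip — W and Q already connected.
V X (15): add — endpoints in different components.
Edges rejected before the tree was complete: 2.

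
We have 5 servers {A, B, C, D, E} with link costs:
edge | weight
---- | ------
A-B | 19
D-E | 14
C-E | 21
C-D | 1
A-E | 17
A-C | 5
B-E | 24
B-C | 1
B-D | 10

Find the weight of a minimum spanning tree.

21

Prim, starting at C.
Step 1: cheapest edge leaving the tree is B-C (1); add B.
Step 2: cheapest edge leaving the tree is C-D (1); add D.
Step 3: cheapest edge leaving the tree is A-C (5); add A.
Step 4: cheapest edge leaving the tree is D-E (14); add E.
MST edges: B-C, C-D, A-C, D-E; total weight 1+1+5+14 = 21.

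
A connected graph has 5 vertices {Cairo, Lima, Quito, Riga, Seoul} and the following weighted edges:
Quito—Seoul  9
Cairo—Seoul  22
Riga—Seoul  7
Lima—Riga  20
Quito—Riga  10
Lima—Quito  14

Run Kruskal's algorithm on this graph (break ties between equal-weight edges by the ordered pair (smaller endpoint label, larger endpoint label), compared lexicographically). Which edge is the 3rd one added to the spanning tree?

Kruskal's algorithm — process edges by increasing weight (ties by edge label):
Riga—Seoul (7): add — endpoints in different components.
Quito—Seoul (9): add — endpoints in different components.
Quito—Riga (10): skip — Quito and Riga already connected.
Lima—Quito (14): add — endpoints in different components.
Lima—Riga (20): skip — Lima and Riga already connected.
Cairo—Seoul (22): add — endpoints in different components.
The 3rd edge added is Lima—Quito.

Lima-Quito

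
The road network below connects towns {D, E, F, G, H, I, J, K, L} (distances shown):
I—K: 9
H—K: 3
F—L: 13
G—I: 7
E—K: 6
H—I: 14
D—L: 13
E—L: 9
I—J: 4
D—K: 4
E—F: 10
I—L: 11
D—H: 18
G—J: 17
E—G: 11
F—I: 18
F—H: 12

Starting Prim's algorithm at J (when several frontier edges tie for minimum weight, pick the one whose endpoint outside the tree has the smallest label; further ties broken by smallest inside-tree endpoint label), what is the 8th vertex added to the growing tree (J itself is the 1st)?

Prim's algorithm from J:
Step 1: cheapest edge leaving the tree is I—J (4); add I.
Step 2: cheapest edge leaving the tree is G—I (7); add G.
Step 3: cheapest edge leaving the tree is I—K (9); add K.
Step 4: cheapest edge leaving the tree is H—K (3); add H.
Step 5: cheapest edge leaving the tree is D—K (4); add D.
Step 6: cheapest edge leaving the tree is E—K (6); add E.
Step 7: cheapest edge leaving the tree is E—L (9); add L.
Step 8: cheapest edge leaving the tree is E—F (10); add F.
Vertex order: J, I, G, K, H, D, E, L, F. The 8th vertex is L.

L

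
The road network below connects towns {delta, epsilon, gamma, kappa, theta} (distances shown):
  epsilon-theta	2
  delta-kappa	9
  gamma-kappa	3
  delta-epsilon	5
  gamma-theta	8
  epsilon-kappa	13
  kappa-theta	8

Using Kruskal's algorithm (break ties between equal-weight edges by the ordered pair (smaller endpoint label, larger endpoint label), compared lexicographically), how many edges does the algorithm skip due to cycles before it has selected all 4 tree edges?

0

Kruskal: consider edges lightest-first.
epsilon-theta (2): add. Components now {epsilon,theta} {gamma} {kappa} {delta}
gamma-kappa (3): add. Components now {epsilon,theta} {gamma,kappa} {delta}
delta-epsilon (5): add. Components now {delta,epsilon,theta} {gamma,kappa}
gamma-theta (8): add. Components now {delta,epsilon,gamma,kappa,theta}
Edges rejected before the tree was complete: 0.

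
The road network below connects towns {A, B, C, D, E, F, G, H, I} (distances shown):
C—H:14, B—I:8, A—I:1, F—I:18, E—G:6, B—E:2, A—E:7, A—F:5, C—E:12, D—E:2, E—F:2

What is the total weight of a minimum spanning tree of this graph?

44

Sort edges by weight, then run Kruskal:
A—I (1): add — endpoints in different components.
B—E (2): add — endpoints in different components.
D—E (2): add — endpoints in different components.
E—F (2): add — endpoints in different components.
A—F (5): add — endpoints in different components.
E—G (6): add — endpoints in different components.
A—E (7): skip — A and E already connected.
B—I (8): skip — B and I already connected.
C—E (12): add — endpoints in different components.
C—H (14): add — endpoints in different components.
MST edges: A—I, B—E, D—E, E—F, A—F, E—G, C—E, C—H; total weight 1+2+2+2+5+6+12+14 = 44.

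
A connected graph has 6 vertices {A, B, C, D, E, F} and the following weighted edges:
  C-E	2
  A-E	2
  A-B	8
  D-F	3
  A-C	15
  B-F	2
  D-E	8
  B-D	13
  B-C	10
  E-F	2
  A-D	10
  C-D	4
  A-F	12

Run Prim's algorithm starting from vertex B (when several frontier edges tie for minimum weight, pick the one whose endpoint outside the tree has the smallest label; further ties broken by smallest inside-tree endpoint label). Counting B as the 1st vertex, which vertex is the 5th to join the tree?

C

Prim's algorithm from B:
Step 1: cheapest edge leaving the tree is B-F (2); add F.
Step 2: cheapest edge leaving the tree is E-F (2); add E.
Step 3: cheapest edge leaving the tree is A-E (2); add A.
Step 4: cheapest edge leaving the tree is C-E (2); add C.
Step 5: cheapest edge leaving the tree is D-F (3); add D.
Vertex order: B, F, E, A, C, D. The 5th vertex is C.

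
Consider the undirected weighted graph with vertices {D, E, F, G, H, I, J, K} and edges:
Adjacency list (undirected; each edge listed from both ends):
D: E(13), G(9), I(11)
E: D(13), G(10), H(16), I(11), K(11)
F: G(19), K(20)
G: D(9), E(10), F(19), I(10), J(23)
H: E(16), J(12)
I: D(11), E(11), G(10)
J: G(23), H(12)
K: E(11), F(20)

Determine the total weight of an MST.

Prim's algorithm from E:
Step 1: frontier [E G 10, E I 11, E K 11, D E 13, E H 16] → take E G (10); add G.
Step 2: frontier [E I 11, E K 11, D E 13, E H 16, D G 9, G I 10, F G 19, G J 23] → take D G (9); add D.
Step 3: frontier [D I 11, E I 11, E K 11, E H 16, G I 10, F G 19, G J 23] → take G I (10); add I.
Step 4: frontier [E K 11, E H 16, F G 19, G J 23] → take E K (11); add K.
Step 5: frontier [E H 16, F G 19, G J 23, F K 20] → take E H (16); add H.
Step 6: frontier [F G 19, G J 23, H J 12, F K 20] → take H J (12); add J.
Step 7: frontier [F G 19, F K 20] → take F G (19); add F.
MST edges: E G, D G, G I, E K, E H, H J, F G; total weight 10+9+10+11+16+12+19 = 87.

87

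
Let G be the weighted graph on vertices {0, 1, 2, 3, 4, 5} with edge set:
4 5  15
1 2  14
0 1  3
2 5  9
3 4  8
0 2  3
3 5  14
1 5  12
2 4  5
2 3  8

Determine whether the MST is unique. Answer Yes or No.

Kruskal's algorithm — process edges by increasing weight (ties by edge label):
0 1 (3): add — endpoints in different components.
0 2 (3): add — endpoints in different components.
2 4 (5): add — endpoints in different components.
2 3 (8): add — endpoints in different components.
3 4 (8): skip — 3 and 4 already connected.
2 5 (9): add — endpoints in different components.
Non-tree edge 3 4 has weight 8, equal to the heaviest edge on its tree cycle — swapping gives another MST of the same weight. Not unique.

No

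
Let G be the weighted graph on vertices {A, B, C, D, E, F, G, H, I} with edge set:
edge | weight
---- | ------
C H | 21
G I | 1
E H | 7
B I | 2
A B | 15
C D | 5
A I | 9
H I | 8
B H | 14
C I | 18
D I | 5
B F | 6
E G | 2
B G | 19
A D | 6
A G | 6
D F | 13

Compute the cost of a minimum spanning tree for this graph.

34

Kruskal: consider edges lightest-first.
G I (1): add — endpoints in different components.
B I (2): add — endpoints in different components.
E G (2): add — endpoints in different components.
C D (5): add — endpoints in different components.
D I (5): add — endpoints in different components.
A D (6): add — endpoints in different components.
A G (6): skip — A and G already connected.
B F (6): add — endpoints in different components.
E H (7): add — endpoints in different components.
MST edges: G I, B I, E G, C D, D I, A D, B F, E H; total weight 1+2+2+5+5+6+6+7 = 34.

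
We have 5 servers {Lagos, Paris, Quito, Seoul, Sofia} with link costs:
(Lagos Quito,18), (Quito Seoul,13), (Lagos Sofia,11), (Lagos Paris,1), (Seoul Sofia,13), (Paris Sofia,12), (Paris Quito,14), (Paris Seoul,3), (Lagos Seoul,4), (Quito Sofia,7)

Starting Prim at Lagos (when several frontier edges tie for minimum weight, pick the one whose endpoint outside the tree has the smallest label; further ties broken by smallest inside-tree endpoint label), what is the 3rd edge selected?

Lagos-Sofia

Prim, starting at Lagos.
Step 1: frontier [Lagos Paris 1, Lagos Seoul 4, Lagos Sofia 11, Lagos Quito 18] → take Lagos Paris (1); add Paris.
Step 2: frontier [Lagos Seoul 4, Lagos Sofia 11, Lagos Quito 18, Paris Seoul 3, Paris Sofia 12, Paris Quito 14] → take Paris Seoul (3); add Seoul.
Step 3: frontier [Lagos Sofia 11, Lagos Quito 18, Paris Sofia 12, Paris Quito 14, Quito Seoul 13, Seoul Sofia 13] → take Lagos Sofia (11); add Sofia.
Step 4: frontier [Lagos Quito 18, Paris Quito 14, Quito Seoul 13, Quito Sofia 7] → take Quito Sofia (7); add Quito.
The 3rd edge added is Lagos Sofia.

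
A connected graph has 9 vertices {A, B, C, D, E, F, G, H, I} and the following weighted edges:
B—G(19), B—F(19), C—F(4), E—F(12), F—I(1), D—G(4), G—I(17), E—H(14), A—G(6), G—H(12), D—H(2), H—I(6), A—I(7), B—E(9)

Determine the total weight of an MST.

Grow the tree from F using Prim:
Step 1: cheapest edge leaving the tree is F—I (1); add I.
Step 2: cheapest edge leaving the tree is C—F (4); add C.
Step 3: cheapest edge leaving the tree is H—I (6); add H.
Step 4: cheapest edge leaving the tree is D—H (2); add D.
Step 5: cheapest edge leaving the tree is D—G (4); add G.
Step 6: cheapest edge leaving the tree is A—G (6); add A.
Step 7: cheapest edge leaving the tree is E—F (12); add E.
Step 8: cheapest edge leaving the tree is B—E (9); add B.
MST edges: F—I, C—F, H—I, D—H, D—G, A—G, E—F, B—E; total weight 1+4+6+2+4+6+12+9 = 44.

44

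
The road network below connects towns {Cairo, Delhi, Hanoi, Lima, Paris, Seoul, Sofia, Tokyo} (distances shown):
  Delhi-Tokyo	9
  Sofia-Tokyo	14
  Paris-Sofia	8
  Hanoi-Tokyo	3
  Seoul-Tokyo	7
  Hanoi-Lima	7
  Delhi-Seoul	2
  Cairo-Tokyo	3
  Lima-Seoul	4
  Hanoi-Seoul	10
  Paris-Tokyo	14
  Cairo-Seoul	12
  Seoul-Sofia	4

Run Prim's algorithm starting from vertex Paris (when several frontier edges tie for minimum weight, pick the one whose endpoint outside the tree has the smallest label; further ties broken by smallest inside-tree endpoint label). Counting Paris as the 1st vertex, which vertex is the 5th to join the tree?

Prim, starting at Paris.
Step 1: cheapest edge leaving the tree is Paris-Sofia (8); add Sofia.
Step 2: cheapest edge leaving the tree is Seoul-Sofia (4); add Seoul.
Step 3: cheapest edge leaving the tree is Delhi-Seoul (2); add Delhi.
Step 4: cheapest edge leaving the tree is Lima-Seoul (4); add Lima.
Step 5: cheapest edge leaving the tree is Hanoi-Lima (7); add Hanoi.
Step 6: cheapest edge leaving the tree is Hanoi-Tokyo (3); add Tokyo.
Step 7: cheapest edge leaving the tree is Cairo-Tokyo (3); add Cairo.
Vertex order: Paris, Sofia, Seoul, Delhi, Lima, Hanoi, Tokyo, Cairo. The 5th vertex is Lima.

Lima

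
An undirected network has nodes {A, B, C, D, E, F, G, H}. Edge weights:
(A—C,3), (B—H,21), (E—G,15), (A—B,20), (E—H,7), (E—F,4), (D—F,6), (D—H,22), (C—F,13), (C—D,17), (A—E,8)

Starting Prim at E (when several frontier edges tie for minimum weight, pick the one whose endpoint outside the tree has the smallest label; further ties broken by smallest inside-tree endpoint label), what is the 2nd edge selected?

Prim's algorithm from E:
Step 1: frontier [E—F 4, E—H 7, A—E 8, E—G 15] → take E—F (4); add F.
Step 2: frontier [E—H 7, A—E 8, E—G 15, D—F 6, C—F 13] → take D—F (6); add D.
Step 3: frontier [C—D 17, D—H 22, E—H 7, A—E 8, E—G 15, C—F 13] → take E—H (7); add H.
Step 4: frontier [C—D 17, A—E 8, E—G 15, C—F 13, B—H 21] → take A—E (8); add A.
Step 5: frontier [A—C 3, A—B 20, C—D 17, E—G 15, C—F 13, B—H 21] → take A—C (3); add C.
Step 6: frontier [A—B 20, E—G 15, B—H 21] → take E—G (15); add G.
Step 7: frontier [A—B 20, B—H 21] → take A—B (20); add B.
The 2nd edge added is D—F.

D-F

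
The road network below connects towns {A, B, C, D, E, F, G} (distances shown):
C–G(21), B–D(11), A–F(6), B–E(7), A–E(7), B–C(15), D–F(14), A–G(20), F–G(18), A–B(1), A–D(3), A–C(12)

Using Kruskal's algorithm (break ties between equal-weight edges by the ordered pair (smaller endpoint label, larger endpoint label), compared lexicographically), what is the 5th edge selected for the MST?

A-C

Kruskal's algorithm — process edges by increasing weight (ties by edge label):
A–B (1): add — endpoints in different components.
A–D (3): add — endpoints in different components.
A–F (6): add — endpoints in different components.
A–E (7): add — endpoints in different components.
B–E (7): skip — B and E already connected.
B–D (11): skip — B and D already connected.
A–C (12): add — endpoints in different components.
D–F (14): skip — D and F already connected.
B–C (15): skip — B and C already connected.
F–G (18): add — endpoints in different components.
The 5th edge added is A–C.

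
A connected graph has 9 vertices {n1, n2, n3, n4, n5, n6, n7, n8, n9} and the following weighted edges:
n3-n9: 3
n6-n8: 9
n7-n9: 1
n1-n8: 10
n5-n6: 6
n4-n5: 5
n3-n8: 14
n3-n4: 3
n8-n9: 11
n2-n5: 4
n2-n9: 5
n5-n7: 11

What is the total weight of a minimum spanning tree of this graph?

41

Prim, starting at n3.
Step 1: frontier [n3-n4 3, n3-n9 3, n3-n8 14] → take n3-n4 (3); add n4.
Step 2: frontier [n3-n9 3, n3-n8 14, n4-n5 5] → take n3-n9 (3); add n9.
Step 3: frontier [n3-n8 14, n4-n5 5, n7-n9 1, n2-n9 5, n8-n9 11] → take n7-n9 (1); add n7.
Step 4: frontier [n3-n8 14, n4-n5 5, n5-n7 11, n2-n9 5, n8-n9 11] → take n2-n9 (5); add n2.
Step 5: frontier [n2-n5 4, n3-n8 14, n4-n5 5, n5-n7 11, n8-n9 11] → take n2-n5 (4); add n5.
Step 6: frontier [n3-n8 14, n5-n6 6, n8-n9 11] → take n5-n6 (6); add n6.
Step 7: frontier [n3-n8 14, n6-n8 9, n8-n9 11] → take n6-n8 (9); add n8.
Step 8: frontier [n1-n8 10] → take n1-n8 (10); add n1.
MST edges: n3-n4, n3-n9, n7-n9, n2-n9, n2-n5, n5-n6, n6-n8, n1-n8; total weight 3+3+1+5+4+6+9+10 = 41.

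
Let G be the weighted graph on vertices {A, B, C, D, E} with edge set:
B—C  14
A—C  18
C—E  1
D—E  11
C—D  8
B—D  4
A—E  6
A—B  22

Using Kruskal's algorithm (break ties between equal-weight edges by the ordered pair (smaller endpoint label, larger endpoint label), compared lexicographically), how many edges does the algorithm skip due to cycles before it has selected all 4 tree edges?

Kruskal's algorithm — process edges by increasing weight (ties by edge label):
C—E (1): add. Components now {A} {B} {C,E} {D}
B—D (4): add. Components now {A} {B,D} {C,E}
A—E (6): add. Components now {A,C,E} {B,D}
C—D (8): add. Components now {A,B,C,D,E}
Edges rejected before the tree was complete: 0.

0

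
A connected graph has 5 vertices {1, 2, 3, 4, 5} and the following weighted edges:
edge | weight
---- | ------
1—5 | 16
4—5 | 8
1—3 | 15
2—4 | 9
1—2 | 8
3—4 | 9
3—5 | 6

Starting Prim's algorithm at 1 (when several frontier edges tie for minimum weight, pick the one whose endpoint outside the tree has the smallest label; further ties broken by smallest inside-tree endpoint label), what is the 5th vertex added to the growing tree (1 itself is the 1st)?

Grow the tree from 1 using Prim:
Step 1: frontier [1—2 8, 1—3 15, 1—5 16] → take 1—2 (8); add 2.
Step 2: frontier [1—3 15, 1—5 16, 2—4 9] → take 2—4 (9); add 4.
Step 3: frontier [1—3 15, 1—5 16, 4—5 8, 3—4 9] → take 4—5 (8); add 5.
Step 4: frontier [1—3 15, 3—4 9, 3—5 6] → take 3—5 (6); add 3.
Vertex order: 1, 2, 4, 5, 3. The 5th vertex is 3.

3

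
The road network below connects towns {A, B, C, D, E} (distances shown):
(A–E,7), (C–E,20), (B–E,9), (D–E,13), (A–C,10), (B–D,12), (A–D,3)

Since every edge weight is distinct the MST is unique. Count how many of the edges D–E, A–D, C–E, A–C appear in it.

Kruskal's algorithm — process edges by increasing weight (ties by edge label):
A–D (3): add. Components now {A,D} {B} {C} {E}
A–E (7): add. Components now {A,D,E} {B} {C}
B–E (9): add. Components now {A,B,D,E} {C}
A–C (10): add. Components now {A,B,C,D,E}
MST edge set: {A–D, A–E, B–E, A–C}.
Of the listed edges, {A–D, A–C} are in the MST → 2.

2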